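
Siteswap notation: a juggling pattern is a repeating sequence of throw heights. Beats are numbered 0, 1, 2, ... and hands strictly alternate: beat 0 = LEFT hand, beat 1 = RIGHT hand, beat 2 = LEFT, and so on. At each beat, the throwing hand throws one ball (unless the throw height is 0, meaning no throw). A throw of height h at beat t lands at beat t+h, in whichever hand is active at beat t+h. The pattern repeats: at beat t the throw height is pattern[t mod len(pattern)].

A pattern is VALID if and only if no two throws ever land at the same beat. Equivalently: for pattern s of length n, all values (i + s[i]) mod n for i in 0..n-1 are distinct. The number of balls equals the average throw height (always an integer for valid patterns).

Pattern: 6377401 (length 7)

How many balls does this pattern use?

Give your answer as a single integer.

Answer: 4

Derivation:
Pattern = [6, 3, 7, 7, 4, 0, 1], length n = 7
  position 0: throw height = 6, running sum = 6
  position 1: throw height = 3, running sum = 9
  position 2: throw height = 7, running sum = 16
  position 3: throw height = 7, running sum = 23
  position 4: throw height = 4, running sum = 27
  position 5: throw height = 0, running sum = 27
  position 6: throw height = 1, running sum = 28
Total sum = 28; balls = sum / n = 28 / 7 = 4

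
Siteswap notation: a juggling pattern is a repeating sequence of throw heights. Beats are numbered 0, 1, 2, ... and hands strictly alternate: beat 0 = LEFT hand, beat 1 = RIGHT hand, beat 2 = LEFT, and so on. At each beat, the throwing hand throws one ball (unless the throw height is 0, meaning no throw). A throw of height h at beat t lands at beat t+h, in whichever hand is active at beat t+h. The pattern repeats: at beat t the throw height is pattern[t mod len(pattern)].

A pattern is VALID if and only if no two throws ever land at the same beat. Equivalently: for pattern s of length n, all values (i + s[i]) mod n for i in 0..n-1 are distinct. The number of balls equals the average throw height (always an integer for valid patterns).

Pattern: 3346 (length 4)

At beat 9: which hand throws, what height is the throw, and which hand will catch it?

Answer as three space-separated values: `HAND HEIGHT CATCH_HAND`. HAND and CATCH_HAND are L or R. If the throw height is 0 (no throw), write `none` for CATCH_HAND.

Beat 9: 9 mod 2 = 1, so hand = R
Throw height = pattern[9 mod 4] = pattern[1] = 3
Lands at beat 9+3=12, 12 mod 2 = 0, so catch hand = L

Answer: R 3 L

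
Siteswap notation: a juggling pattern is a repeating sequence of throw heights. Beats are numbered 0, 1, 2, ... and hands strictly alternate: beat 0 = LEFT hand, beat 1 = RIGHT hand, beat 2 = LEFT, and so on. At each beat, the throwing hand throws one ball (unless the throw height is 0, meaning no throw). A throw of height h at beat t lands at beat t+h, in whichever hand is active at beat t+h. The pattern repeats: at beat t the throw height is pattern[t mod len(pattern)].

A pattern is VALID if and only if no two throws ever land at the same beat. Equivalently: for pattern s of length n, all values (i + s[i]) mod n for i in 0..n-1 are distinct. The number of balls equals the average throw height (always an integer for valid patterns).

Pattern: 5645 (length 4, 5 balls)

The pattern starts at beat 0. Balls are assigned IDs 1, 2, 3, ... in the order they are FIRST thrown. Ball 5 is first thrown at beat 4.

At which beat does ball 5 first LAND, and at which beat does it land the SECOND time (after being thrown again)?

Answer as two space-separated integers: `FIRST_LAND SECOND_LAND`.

Beat 0 (L): throw ball1 h=5 -> lands@5:R; in-air after throw: [b1@5:R]
Beat 1 (R): throw ball2 h=6 -> lands@7:R; in-air after throw: [b1@5:R b2@7:R]
Beat 2 (L): throw ball3 h=4 -> lands@6:L; in-air after throw: [b1@5:R b3@6:L b2@7:R]
Beat 3 (R): throw ball4 h=5 -> lands@8:L; in-air after throw: [b1@5:R b3@6:L b2@7:R b4@8:L]
Beat 4 (L): throw ball5 h=5 -> lands@9:R; in-air after throw: [b1@5:R b3@6:L b2@7:R b4@8:L b5@9:R]
Beat 5 (R): throw ball1 h=6 -> lands@11:R; in-air after throw: [b3@6:L b2@7:R b4@8:L b5@9:R b1@11:R]
Beat 6 (L): throw ball3 h=4 -> lands@10:L; in-air after throw: [b2@7:R b4@8:L b5@9:R b3@10:L b1@11:R]
Beat 7 (R): throw ball2 h=5 -> lands@12:L; in-air after throw: [b4@8:L b5@9:R b3@10:L b1@11:R b2@12:L]
Beat 8 (L): throw ball4 h=5 -> lands@13:R; in-air after throw: [b5@9:R b3@10:L b1@11:R b2@12:L b4@13:R]
Beat 9 (R): throw ball5 h=6 -> lands@15:R; in-air after throw: [b3@10:L b1@11:R b2@12:L b4@13:R b5@15:R]
Beat 10 (L): throw ball3 h=4 -> lands@14:L; in-air after throw: [b1@11:R b2@12:L b4@13:R b3@14:L b5@15:R]
Beat 11 (R): throw ball1 h=5 -> lands@16:L; in-air after throw: [b2@12:L b4@13:R b3@14:L b5@15:R b1@16:L]
Beat 12 (L): throw ball2 h=5 -> lands@17:R; in-air after throw: [b4@13:R b3@14:L b5@15:R b1@16:L b2@17:R]
Beat 13 (R): throw ball4 h=6 -> lands@19:R; in-air after throw: [b3@14:L b5@15:R b1@16:L b2@17:R b4@19:R]
Beat 14 (L): throw ball3 h=4 -> lands@18:L; in-air after throw: [b5@15:R b1@16:L b2@17:R b3@18:L b4@19:R]
Beat 15 (R): throw ball5 h=5 -> lands@20:L; in-air after throw: [b1@16:L b2@17:R b3@18:L b4@19:R b5@20:L]
Ball 5: thrown@4 h=5 -> first land @9; rethrown@9 h=6 -> second land @15

Answer: 9 15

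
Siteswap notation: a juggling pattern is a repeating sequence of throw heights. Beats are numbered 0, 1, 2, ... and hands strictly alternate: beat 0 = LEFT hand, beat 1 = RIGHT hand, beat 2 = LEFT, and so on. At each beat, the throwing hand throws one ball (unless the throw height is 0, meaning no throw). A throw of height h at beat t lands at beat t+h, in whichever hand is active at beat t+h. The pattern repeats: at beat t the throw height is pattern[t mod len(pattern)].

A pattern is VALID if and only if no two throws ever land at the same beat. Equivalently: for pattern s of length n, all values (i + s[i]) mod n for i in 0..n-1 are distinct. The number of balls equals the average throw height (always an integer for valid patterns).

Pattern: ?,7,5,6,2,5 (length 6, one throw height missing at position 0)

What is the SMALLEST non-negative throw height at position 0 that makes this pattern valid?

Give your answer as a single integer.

i=0: s[i]=? (unknown)
i=1: (1 + 7) mod 6 = 2
i=2: (2 + 5) mod 6 = 1
i=3: (3 + 6) mod 6 = 3
i=4: (4 + 2) mod 6 = 0
i=5: (5 + 5) mod 6 = 4
Known residues: [0, 1, 2, 3, 4]; need a permutation of 0..5, so missing residue r = 5
Need (0 + s) mod 6 = 5; smallest s = (5 - 0) mod 6 = 5

Answer: 5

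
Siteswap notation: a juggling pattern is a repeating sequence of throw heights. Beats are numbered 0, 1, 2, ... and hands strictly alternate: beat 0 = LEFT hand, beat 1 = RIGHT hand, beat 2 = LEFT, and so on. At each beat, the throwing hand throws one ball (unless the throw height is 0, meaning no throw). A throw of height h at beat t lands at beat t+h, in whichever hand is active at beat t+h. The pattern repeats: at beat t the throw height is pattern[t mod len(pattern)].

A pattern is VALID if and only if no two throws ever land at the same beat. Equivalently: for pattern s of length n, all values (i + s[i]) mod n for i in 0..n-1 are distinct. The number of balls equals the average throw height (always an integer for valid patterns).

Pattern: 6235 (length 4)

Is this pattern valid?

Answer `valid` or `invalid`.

i=0: (i + s[i]) mod n = (0 + 6) mod 4 = 2
i=1: (i + s[i]) mod n = (1 + 2) mod 4 = 3
i=2: (i + s[i]) mod n = (2 + 3) mod 4 = 1
i=3: (i + s[i]) mod n = (3 + 5) mod 4 = 0
Residues: [2, 3, 1, 0], distinct: True

Answer: valid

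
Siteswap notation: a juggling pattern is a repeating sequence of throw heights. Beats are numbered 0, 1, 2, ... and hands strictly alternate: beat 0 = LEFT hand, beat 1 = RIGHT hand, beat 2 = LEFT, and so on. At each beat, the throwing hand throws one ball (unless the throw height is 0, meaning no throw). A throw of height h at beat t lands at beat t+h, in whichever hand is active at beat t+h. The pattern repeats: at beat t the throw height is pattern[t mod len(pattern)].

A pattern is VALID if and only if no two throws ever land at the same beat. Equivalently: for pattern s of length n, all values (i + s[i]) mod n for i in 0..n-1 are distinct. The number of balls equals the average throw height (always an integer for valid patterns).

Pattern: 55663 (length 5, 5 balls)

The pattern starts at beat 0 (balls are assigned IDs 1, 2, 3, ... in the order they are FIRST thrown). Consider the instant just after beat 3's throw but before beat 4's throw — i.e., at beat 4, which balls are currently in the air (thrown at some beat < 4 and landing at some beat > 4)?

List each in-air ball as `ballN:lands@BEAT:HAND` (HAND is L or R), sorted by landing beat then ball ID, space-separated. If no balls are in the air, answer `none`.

Beat 0 (L): throw ball1 h=5 -> lands@5:R; in-air after throw: [b1@5:R]
Beat 1 (R): throw ball2 h=5 -> lands@6:L; in-air after throw: [b1@5:R b2@6:L]
Beat 2 (L): throw ball3 h=6 -> lands@8:L; in-air after throw: [b1@5:R b2@6:L b3@8:L]
Beat 3 (R): throw ball4 h=6 -> lands@9:R; in-air after throw: [b1@5:R b2@6:L b3@8:L b4@9:R]
Beat 4 (L): throw ball5 h=3 -> lands@7:R; in-air after throw: [b1@5:R b2@6:L b5@7:R b3@8:L b4@9:R]

Answer: ball1:lands@5:R ball2:lands@6:L ball3:lands@8:L ball4:lands@9:R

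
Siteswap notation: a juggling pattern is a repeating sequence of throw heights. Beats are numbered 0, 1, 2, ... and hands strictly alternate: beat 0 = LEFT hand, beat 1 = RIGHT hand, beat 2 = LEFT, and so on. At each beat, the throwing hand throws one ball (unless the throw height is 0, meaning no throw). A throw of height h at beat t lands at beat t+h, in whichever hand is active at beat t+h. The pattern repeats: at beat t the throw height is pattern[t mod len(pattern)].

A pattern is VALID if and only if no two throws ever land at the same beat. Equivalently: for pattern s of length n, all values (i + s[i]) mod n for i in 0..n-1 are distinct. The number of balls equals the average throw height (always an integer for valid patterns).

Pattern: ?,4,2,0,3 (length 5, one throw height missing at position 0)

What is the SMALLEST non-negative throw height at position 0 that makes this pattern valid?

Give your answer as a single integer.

Answer: 1

Derivation:
i=0: s[i]=? (unknown)
i=1: (1 + 4) mod 5 = 0
i=2: (2 + 2) mod 5 = 4
i=3: (3 + 0) mod 5 = 3
i=4: (4 + 3) mod 5 = 2
Known residues: [0, 2, 3, 4]; need a permutation of 0..4, so missing residue r = 1
Need (0 + s) mod 5 = 1; smallest s = (1 - 0) mod 5 = 1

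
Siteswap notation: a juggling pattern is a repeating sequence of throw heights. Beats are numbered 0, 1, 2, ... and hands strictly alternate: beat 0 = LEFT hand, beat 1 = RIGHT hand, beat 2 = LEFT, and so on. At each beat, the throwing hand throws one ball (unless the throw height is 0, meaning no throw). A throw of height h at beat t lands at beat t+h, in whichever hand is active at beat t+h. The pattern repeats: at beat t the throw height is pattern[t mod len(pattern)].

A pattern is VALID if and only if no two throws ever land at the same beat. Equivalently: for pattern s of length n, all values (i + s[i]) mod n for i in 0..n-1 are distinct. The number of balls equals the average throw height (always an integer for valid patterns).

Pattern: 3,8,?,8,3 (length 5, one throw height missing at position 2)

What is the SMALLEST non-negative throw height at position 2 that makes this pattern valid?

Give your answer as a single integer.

Answer: 3

Derivation:
i=0: (0 + 3) mod 5 = 3
i=1: (1 + 8) mod 5 = 4
i=2: s[i]=? (unknown)
i=3: (3 + 8) mod 5 = 1
i=4: (4 + 3) mod 5 = 2
Known residues: [1, 2, 3, 4]; need a permutation of 0..4, so missing residue r = 0
Need (2 + s) mod 5 = 0; smallest s = (0 - 2) mod 5 = 3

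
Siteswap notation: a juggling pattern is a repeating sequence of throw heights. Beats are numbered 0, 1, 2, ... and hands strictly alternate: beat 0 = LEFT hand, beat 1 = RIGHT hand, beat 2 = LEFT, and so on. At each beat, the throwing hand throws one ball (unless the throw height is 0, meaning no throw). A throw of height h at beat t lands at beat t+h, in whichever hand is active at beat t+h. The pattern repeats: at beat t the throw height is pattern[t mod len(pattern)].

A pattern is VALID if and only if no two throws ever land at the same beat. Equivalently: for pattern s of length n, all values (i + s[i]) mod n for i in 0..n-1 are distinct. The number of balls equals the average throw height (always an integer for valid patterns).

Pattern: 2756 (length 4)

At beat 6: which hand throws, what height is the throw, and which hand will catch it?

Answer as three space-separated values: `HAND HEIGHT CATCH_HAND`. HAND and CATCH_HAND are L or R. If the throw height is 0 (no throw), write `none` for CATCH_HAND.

Answer: L 5 R

Derivation:
Beat 6: 6 mod 2 = 0, so hand = L
Throw height = pattern[6 mod 4] = pattern[2] = 5
Lands at beat 6+5=11, 11 mod 2 = 1, so catch hand = R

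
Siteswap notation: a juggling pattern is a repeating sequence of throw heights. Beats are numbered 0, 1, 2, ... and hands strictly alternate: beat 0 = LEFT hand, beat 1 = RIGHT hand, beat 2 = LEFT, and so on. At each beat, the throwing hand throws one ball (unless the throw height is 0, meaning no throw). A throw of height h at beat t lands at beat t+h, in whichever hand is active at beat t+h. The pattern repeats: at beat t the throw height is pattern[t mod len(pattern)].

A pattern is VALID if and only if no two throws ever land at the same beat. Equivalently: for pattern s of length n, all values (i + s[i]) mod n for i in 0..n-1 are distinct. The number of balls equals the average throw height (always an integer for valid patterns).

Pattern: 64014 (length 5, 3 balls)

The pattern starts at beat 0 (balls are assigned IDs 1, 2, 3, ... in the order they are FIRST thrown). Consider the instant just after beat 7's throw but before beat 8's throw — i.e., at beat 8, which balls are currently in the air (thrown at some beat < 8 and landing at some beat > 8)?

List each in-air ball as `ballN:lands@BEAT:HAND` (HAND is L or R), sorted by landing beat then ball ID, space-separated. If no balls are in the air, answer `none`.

Beat 0 (L): throw ball1 h=6 -> lands@6:L; in-air after throw: [b1@6:L]
Beat 1 (R): throw ball2 h=4 -> lands@5:R; in-air after throw: [b2@5:R b1@6:L]
Beat 3 (R): throw ball3 h=1 -> lands@4:L; in-air after throw: [b3@4:L b2@5:R b1@6:L]
Beat 4 (L): throw ball3 h=4 -> lands@8:L; in-air after throw: [b2@5:R b1@6:L b3@8:L]
Beat 5 (R): throw ball2 h=6 -> lands@11:R; in-air after throw: [b1@6:L b3@8:L b2@11:R]
Beat 6 (L): throw ball1 h=4 -> lands@10:L; in-air after throw: [b3@8:L b1@10:L b2@11:R]
Beat 8 (L): throw ball3 h=1 -> lands@9:R; in-air after throw: [b3@9:R b1@10:L b2@11:R]

Answer: ball1:lands@10:L ball2:lands@11:R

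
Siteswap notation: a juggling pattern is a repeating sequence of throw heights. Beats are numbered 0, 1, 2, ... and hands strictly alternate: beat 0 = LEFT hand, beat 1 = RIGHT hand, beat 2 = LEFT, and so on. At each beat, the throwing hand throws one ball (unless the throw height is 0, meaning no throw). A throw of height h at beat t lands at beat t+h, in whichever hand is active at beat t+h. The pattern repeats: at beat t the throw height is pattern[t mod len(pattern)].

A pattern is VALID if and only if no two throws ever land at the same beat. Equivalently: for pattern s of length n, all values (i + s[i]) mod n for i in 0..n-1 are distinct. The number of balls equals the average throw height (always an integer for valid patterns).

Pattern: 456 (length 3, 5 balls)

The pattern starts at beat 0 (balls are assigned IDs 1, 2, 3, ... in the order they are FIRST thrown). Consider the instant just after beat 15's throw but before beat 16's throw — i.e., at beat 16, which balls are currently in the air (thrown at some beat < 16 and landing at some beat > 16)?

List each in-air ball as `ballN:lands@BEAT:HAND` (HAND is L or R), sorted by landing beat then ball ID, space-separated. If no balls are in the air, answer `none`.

Beat 0 (L): throw ball1 h=4 -> lands@4:L; in-air after throw: [b1@4:L]
Beat 1 (R): throw ball2 h=5 -> lands@6:L; in-air after throw: [b1@4:L b2@6:L]
Beat 2 (L): throw ball3 h=6 -> lands@8:L; in-air after throw: [b1@4:L b2@6:L b3@8:L]
Beat 3 (R): throw ball4 h=4 -> lands@7:R; in-air after throw: [b1@4:L b2@6:L b4@7:R b3@8:L]
Beat 4 (L): throw ball1 h=5 -> lands@9:R; in-air after throw: [b2@6:L b4@7:R b3@8:L b1@9:R]
Beat 5 (R): throw ball5 h=6 -> lands@11:R; in-air after throw: [b2@6:L b4@7:R b3@8:L b1@9:R b5@11:R]
Beat 6 (L): throw ball2 h=4 -> lands@10:L; in-air after throw: [b4@7:R b3@8:L b1@9:R b2@10:L b5@11:R]
Beat 7 (R): throw ball4 h=5 -> lands@12:L; in-air after throw: [b3@8:L b1@9:R b2@10:L b5@11:R b4@12:L]
Beat 8 (L): throw ball3 h=6 -> lands@14:L; in-air after throw: [b1@9:R b2@10:L b5@11:R b4@12:L b3@14:L]
Beat 9 (R): throw ball1 h=4 -> lands@13:R; in-air after throw: [b2@10:L b5@11:R b4@12:L b1@13:R b3@14:L]
Beat 10 (L): throw ball2 h=5 -> lands@15:R; in-air after throw: [b5@11:R b4@12:L b1@13:R b3@14:L b2@15:R]
Beat 11 (R): throw ball5 h=6 -> lands@17:R; in-air after throw: [b4@12:L b1@13:R b3@14:L b2@15:R b5@17:R]
Beat 12 (L): throw ball4 h=4 -> lands@16:L; in-air after throw: [b1@13:R b3@14:L b2@15:R b4@16:L b5@17:R]
Beat 13 (R): throw ball1 h=5 -> lands@18:L; in-air after throw: [b3@14:L b2@15:R b4@16:L b5@17:R b1@18:L]
Beat 14 (L): throw ball3 h=6 -> lands@20:L; in-air after throw: [b2@15:R b4@16:L b5@17:R b1@18:L b3@20:L]
Beat 15 (R): throw ball2 h=4 -> lands@19:R; in-air after throw: [b4@16:L b5@17:R b1@18:L b2@19:R b3@20:L]
Beat 16 (L): throw ball4 h=5 -> lands@21:R; in-air after throw: [b5@17:R b1@18:L b2@19:R b3@20:L b4@21:R]

Answer: ball5:lands@17:R ball1:lands@18:L ball2:lands@19:R ball3:lands@20:L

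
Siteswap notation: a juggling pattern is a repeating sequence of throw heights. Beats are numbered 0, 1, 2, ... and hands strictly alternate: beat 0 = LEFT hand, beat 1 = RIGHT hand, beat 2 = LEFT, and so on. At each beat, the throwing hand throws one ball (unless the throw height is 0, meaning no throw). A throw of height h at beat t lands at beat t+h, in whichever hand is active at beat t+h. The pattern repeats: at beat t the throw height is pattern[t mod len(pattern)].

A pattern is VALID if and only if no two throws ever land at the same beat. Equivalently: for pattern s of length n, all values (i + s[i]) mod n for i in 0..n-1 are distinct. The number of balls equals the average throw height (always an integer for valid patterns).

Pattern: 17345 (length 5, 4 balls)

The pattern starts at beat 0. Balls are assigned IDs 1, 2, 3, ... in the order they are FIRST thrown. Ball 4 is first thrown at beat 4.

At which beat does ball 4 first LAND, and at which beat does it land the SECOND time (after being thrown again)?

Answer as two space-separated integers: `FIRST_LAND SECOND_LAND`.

Answer: 9 14

Derivation:
Beat 0 (L): throw ball1 h=1 -> lands@1:R; in-air after throw: [b1@1:R]
Beat 1 (R): throw ball1 h=7 -> lands@8:L; in-air after throw: [b1@8:L]
Beat 2 (L): throw ball2 h=3 -> lands@5:R; in-air after throw: [b2@5:R b1@8:L]
Beat 3 (R): throw ball3 h=4 -> lands@7:R; in-air after throw: [b2@5:R b3@7:R b1@8:L]
Beat 4 (L): throw ball4 h=5 -> lands@9:R; in-air after throw: [b2@5:R b3@7:R b1@8:L b4@9:R]
Beat 5 (R): throw ball2 h=1 -> lands@6:L; in-air after throw: [b2@6:L b3@7:R b1@8:L b4@9:R]
Beat 6 (L): throw ball2 h=7 -> lands@13:R; in-air after throw: [b3@7:R b1@8:L b4@9:R b2@13:R]
Beat 7 (R): throw ball3 h=3 -> lands@10:L; in-air after throw: [b1@8:L b4@9:R b3@10:L b2@13:R]
Beat 8 (L): throw ball1 h=4 -> lands@12:L; in-air after throw: [b4@9:R b3@10:L b1@12:L b2@13:R]
Beat 9 (R): throw ball4 h=5 -> lands@14:L; in-air after throw: [b3@10:L b1@12:L b2@13:R b4@14:L]
Beat 10 (L): throw ball3 h=1 -> lands@11:R; in-air after throw: [b3@11:R b1@12:L b2@13:R b4@14:L]
Beat 11 (R): throw ball3 h=7 -> lands@18:L; in-air after throw: [b1@12:L b2@13:R b4@14:L b3@18:L]
Beat 12 (L): throw ball1 h=3 -> lands@15:R; in-air after throw: [b2@13:R b4@14:L b1@15:R b3@18:L]
Beat 13 (R): throw ball2 h=4 -> lands@17:R; in-air after throw: [b4@14:L b1@15:R b2@17:R b3@18:L]
Ball 4: thrown@4 h=5 -> first land @9; rethrown@9 h=5 -> second land @14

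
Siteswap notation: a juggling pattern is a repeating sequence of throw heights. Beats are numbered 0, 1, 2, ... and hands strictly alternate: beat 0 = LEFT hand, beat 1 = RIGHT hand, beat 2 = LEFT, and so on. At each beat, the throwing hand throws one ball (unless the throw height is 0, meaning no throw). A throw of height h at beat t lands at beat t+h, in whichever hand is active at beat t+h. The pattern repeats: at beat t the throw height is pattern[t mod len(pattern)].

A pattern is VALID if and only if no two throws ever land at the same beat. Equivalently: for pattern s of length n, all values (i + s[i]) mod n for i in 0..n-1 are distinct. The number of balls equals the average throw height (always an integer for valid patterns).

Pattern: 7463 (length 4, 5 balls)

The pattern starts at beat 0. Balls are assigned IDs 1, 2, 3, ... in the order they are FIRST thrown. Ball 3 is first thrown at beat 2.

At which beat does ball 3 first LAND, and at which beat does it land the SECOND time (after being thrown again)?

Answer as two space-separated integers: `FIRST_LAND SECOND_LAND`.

Answer: 8 15

Derivation:
Beat 0 (L): throw ball1 h=7 -> lands@7:R; in-air after throw: [b1@7:R]
Beat 1 (R): throw ball2 h=4 -> lands@5:R; in-air after throw: [b2@5:R b1@7:R]
Beat 2 (L): throw ball3 h=6 -> lands@8:L; in-air after throw: [b2@5:R b1@7:R b3@8:L]
Beat 3 (R): throw ball4 h=3 -> lands@6:L; in-air after throw: [b2@5:R b4@6:L b1@7:R b3@8:L]
Beat 4 (L): throw ball5 h=7 -> lands@11:R; in-air after throw: [b2@5:R b4@6:L b1@7:R b3@8:L b5@11:R]
Beat 5 (R): throw ball2 h=4 -> lands@9:R; in-air after throw: [b4@6:L b1@7:R b3@8:L b2@9:R b5@11:R]
Beat 6 (L): throw ball4 h=6 -> lands@12:L; in-air after throw: [b1@7:R b3@8:L b2@9:R b5@11:R b4@12:L]
Beat 7 (R): throw ball1 h=3 -> lands@10:L; in-air after throw: [b3@8:L b2@9:R b1@10:L b5@11:R b4@12:L]
Beat 8 (L): throw ball3 h=7 -> lands@15:R; in-air after throw: [b2@9:R b1@10:L b5@11:R b4@12:L b3@15:R]
Beat 9 (R): throw ball2 h=4 -> lands@13:R; in-air after throw: [b1@10:L b5@11:R b4@12:L b2@13:R b3@15:R]
Beat 10 (L): throw ball1 h=6 -> lands@16:L; in-air after throw: [b5@11:R b4@12:L b2@13:R b3@15:R b1@16:L]
Beat 11 (R): throw ball5 h=3 -> lands@14:L; in-air after throw: [b4@12:L b2@13:R b5@14:L b3@15:R b1@16:L]
Beat 12 (L): throw ball4 h=7 -> lands@19:R; in-air after throw: [b2@13:R b5@14:L b3@15:R b1@16:L b4@19:R]
Beat 13 (R): throw ball2 h=4 -> lands@17:R; in-air after throw: [b5@14:L b3@15:R b1@16:L b2@17:R b4@19:R]
Beat 14 (L): throw ball5 h=6 -> lands@20:L; in-air after throw: [b3@15:R b1@16:L b2@17:R b4@19:R b5@20:L]
Beat 15 (R): throw ball3 h=3 -> lands@18:L; in-air after throw: [b1@16:L b2@17:R b3@18:L b4@19:R b5@20:L]
Ball 3: thrown@2 h=6 -> first land @8; rethrown@8 h=7 -> second land @15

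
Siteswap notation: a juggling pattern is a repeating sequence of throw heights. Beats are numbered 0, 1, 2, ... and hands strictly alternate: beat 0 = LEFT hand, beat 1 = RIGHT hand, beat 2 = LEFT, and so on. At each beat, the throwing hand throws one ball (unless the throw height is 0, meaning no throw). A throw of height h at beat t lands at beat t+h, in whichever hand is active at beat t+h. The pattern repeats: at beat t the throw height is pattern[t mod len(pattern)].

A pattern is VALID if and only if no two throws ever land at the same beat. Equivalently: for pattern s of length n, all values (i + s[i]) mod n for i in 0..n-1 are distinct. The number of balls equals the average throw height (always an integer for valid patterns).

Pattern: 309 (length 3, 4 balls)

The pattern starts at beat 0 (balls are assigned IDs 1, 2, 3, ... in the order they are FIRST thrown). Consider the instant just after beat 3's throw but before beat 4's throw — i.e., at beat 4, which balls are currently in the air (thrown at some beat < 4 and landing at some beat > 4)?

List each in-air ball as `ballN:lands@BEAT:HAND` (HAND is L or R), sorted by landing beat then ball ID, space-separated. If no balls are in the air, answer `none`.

Answer: ball1:lands@6:L ball2:lands@11:R

Derivation:
Beat 0 (L): throw ball1 h=3 -> lands@3:R; in-air after throw: [b1@3:R]
Beat 2 (L): throw ball2 h=9 -> lands@11:R; in-air after throw: [b1@3:R b2@11:R]
Beat 3 (R): throw ball1 h=3 -> lands@6:L; in-air after throw: [b1@6:L b2@11:R]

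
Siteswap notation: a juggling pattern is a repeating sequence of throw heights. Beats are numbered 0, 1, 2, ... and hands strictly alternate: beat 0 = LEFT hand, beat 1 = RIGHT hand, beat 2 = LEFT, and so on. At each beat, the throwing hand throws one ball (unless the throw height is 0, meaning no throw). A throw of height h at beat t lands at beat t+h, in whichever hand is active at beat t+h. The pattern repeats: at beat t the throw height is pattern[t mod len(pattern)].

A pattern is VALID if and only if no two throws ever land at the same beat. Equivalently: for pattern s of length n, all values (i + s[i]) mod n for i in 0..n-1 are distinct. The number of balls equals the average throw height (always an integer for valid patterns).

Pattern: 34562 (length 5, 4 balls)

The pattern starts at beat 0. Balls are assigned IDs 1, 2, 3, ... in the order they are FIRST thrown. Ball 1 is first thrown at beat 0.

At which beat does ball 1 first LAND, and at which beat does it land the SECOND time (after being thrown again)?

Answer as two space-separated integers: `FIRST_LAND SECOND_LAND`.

Answer: 3 9

Derivation:
Beat 0 (L): throw ball1 h=3 -> lands@3:R; in-air after throw: [b1@3:R]
Beat 1 (R): throw ball2 h=4 -> lands@5:R; in-air after throw: [b1@3:R b2@5:R]
Beat 2 (L): throw ball3 h=5 -> lands@7:R; in-air after throw: [b1@3:R b2@5:R b3@7:R]
Beat 3 (R): throw ball1 h=6 -> lands@9:R; in-air after throw: [b2@5:R b3@7:R b1@9:R]
Beat 4 (L): throw ball4 h=2 -> lands@6:L; in-air after throw: [b2@5:R b4@6:L b3@7:R b1@9:R]
Beat 5 (R): throw ball2 h=3 -> lands@8:L; in-air after throw: [b4@6:L b3@7:R b2@8:L b1@9:R]
Beat 6 (L): throw ball4 h=4 -> lands@10:L; in-air after throw: [b3@7:R b2@8:L b1@9:R b4@10:L]
Beat 7 (R): throw ball3 h=5 -> lands@12:L; in-air after throw: [b2@8:L b1@9:R b4@10:L b3@12:L]
Beat 8 (L): throw ball2 h=6 -> lands@14:L; in-air after throw: [b1@9:R b4@10:L b3@12:L b2@14:L]
Beat 9 (R): throw ball1 h=2 -> lands@11:R; in-air after throw: [b4@10:L b1@11:R b3@12:L b2@14:L]
Ball 1: thrown@0 h=3 -> first land @3; rethrown@3 h=6 -> second land @9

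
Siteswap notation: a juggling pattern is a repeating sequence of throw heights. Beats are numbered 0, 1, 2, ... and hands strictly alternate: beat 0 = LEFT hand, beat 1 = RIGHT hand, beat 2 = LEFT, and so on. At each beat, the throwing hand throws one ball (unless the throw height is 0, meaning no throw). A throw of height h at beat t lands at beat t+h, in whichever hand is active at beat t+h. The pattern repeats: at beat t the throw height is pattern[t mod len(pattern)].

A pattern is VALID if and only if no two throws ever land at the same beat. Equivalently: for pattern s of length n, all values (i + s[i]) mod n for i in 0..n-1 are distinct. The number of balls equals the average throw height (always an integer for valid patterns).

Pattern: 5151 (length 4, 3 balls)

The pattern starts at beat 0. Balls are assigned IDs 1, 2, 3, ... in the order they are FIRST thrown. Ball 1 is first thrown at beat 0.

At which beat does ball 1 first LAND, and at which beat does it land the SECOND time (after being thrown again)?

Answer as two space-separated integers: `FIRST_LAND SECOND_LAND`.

Answer: 5 6

Derivation:
Beat 0 (L): throw ball1 h=5 -> lands@5:R; in-air after throw: [b1@5:R]
Beat 1 (R): throw ball2 h=1 -> lands@2:L; in-air after throw: [b2@2:L b1@5:R]
Beat 2 (L): throw ball2 h=5 -> lands@7:R; in-air after throw: [b1@5:R b2@7:R]
Beat 3 (R): throw ball3 h=1 -> lands@4:L; in-air after throw: [b3@4:L b1@5:R b2@7:R]
Beat 4 (L): throw ball3 h=5 -> lands@9:R; in-air after throw: [b1@5:R b2@7:R b3@9:R]
Beat 5 (R): throw ball1 h=1 -> lands@6:L; in-air after throw: [b1@6:L b2@7:R b3@9:R]
Beat 6 (L): throw ball1 h=5 -> lands@11:R; in-air after throw: [b2@7:R b3@9:R b1@11:R]
Ball 1: thrown@0 h=5 -> first land @5; rethrown@5 h=1 -> second land @6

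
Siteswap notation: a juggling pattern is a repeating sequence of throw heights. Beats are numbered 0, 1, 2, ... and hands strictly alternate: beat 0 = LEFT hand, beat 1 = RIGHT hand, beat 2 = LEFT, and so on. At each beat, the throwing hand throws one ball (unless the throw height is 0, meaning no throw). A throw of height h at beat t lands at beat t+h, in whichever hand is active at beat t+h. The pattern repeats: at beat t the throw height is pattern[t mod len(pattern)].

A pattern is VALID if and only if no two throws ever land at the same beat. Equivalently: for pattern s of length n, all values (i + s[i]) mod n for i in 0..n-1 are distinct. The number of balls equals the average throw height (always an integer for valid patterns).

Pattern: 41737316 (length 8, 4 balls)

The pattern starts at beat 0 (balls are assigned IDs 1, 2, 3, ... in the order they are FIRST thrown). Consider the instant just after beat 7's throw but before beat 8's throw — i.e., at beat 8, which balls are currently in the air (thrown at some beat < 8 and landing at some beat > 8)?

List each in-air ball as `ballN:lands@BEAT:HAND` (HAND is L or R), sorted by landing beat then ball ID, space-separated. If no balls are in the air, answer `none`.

Answer: ball2:lands@9:R ball1:lands@11:R ball3:lands@13:R

Derivation:
Beat 0 (L): throw ball1 h=4 -> lands@4:L; in-air after throw: [b1@4:L]
Beat 1 (R): throw ball2 h=1 -> lands@2:L; in-air after throw: [b2@2:L b1@4:L]
Beat 2 (L): throw ball2 h=7 -> lands@9:R; in-air after throw: [b1@4:L b2@9:R]
Beat 3 (R): throw ball3 h=3 -> lands@6:L; in-air after throw: [b1@4:L b3@6:L b2@9:R]
Beat 4 (L): throw ball1 h=7 -> lands@11:R; in-air after throw: [b3@6:L b2@9:R b1@11:R]
Beat 5 (R): throw ball4 h=3 -> lands@8:L; in-air after throw: [b3@6:L b4@8:L b2@9:R b1@11:R]
Beat 6 (L): throw ball3 h=1 -> lands@7:R; in-air after throw: [b3@7:R b4@8:L b2@9:R b1@11:R]
Beat 7 (R): throw ball3 h=6 -> lands@13:R; in-air after throw: [b4@8:L b2@9:R b1@11:R b3@13:R]
Beat 8 (L): throw ball4 h=4 -> lands@12:L; in-air after throw: [b2@9:R b1@11:R b4@12:L b3@13:R]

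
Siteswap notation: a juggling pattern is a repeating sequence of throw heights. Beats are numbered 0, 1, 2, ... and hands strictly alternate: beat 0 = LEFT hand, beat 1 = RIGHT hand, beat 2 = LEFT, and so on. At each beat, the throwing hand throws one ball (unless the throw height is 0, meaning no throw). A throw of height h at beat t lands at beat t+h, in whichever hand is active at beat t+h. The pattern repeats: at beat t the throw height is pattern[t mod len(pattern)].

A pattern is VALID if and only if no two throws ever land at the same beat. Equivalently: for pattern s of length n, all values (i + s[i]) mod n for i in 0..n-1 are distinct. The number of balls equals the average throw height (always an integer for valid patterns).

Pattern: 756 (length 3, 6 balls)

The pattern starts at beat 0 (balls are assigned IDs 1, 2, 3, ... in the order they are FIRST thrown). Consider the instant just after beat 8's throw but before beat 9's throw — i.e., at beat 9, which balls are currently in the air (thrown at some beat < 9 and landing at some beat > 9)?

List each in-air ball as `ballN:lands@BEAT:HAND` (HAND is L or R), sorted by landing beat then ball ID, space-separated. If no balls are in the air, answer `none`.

Answer: ball4:lands@10:L ball6:lands@11:R ball1:lands@12:L ball2:lands@13:R ball3:lands@14:L

Derivation:
Beat 0 (L): throw ball1 h=7 -> lands@7:R; in-air after throw: [b1@7:R]
Beat 1 (R): throw ball2 h=5 -> lands@6:L; in-air after throw: [b2@6:L b1@7:R]
Beat 2 (L): throw ball3 h=6 -> lands@8:L; in-air after throw: [b2@6:L b1@7:R b3@8:L]
Beat 3 (R): throw ball4 h=7 -> lands@10:L; in-air after throw: [b2@6:L b1@7:R b3@8:L b4@10:L]
Beat 4 (L): throw ball5 h=5 -> lands@9:R; in-air after throw: [b2@6:L b1@7:R b3@8:L b5@9:R b4@10:L]
Beat 5 (R): throw ball6 h=6 -> lands@11:R; in-air after throw: [b2@6:L b1@7:R b3@8:L b5@9:R b4@10:L b6@11:R]
Beat 6 (L): throw ball2 h=7 -> lands@13:R; in-air after throw: [b1@7:R b3@8:L b5@9:R b4@10:L b6@11:R b2@13:R]
Beat 7 (R): throw ball1 h=5 -> lands@12:L; in-air after throw: [b3@8:L b5@9:R b4@10:L b6@11:R b1@12:L b2@13:R]
Beat 8 (L): throw ball3 h=6 -> lands@14:L; in-air after throw: [b5@9:R b4@10:L b6@11:R b1@12:L b2@13:R b3@14:L]
Beat 9 (R): throw ball5 h=7 -> lands@16:L; in-air after throw: [b4@10:L b6@11:R b1@12:L b2@13:R b3@14:L b5@16:L]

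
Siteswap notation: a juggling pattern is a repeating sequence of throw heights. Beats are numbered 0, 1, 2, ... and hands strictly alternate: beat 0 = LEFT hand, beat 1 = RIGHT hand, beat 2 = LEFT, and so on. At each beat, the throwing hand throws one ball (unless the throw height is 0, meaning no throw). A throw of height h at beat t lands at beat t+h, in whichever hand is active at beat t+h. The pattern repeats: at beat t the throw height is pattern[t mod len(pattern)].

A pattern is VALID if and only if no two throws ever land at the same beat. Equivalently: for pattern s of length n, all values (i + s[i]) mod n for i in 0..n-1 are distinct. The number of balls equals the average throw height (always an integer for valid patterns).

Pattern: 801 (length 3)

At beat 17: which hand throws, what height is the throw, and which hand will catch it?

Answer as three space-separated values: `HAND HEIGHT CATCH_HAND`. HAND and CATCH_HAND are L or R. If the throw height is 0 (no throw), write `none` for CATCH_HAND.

Answer: R 1 L

Derivation:
Beat 17: 17 mod 2 = 1, so hand = R
Throw height = pattern[17 mod 3] = pattern[2] = 1
Lands at beat 17+1=18, 18 mod 2 = 0, so catch hand = L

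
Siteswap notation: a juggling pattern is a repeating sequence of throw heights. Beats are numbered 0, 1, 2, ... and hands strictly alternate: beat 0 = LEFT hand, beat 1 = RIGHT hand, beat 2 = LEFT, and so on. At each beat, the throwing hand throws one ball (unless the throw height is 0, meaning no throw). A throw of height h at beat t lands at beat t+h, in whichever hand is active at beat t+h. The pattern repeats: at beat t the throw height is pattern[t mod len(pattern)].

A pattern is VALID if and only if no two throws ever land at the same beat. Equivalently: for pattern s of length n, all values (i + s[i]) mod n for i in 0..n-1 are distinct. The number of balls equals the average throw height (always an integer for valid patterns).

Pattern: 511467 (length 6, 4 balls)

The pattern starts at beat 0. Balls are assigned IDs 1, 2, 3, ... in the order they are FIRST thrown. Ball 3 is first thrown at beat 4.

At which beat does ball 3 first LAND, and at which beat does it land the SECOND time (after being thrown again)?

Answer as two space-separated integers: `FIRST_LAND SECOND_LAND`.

Answer: 10 16

Derivation:
Beat 0 (L): throw ball1 h=5 -> lands@5:R; in-air after throw: [b1@5:R]
Beat 1 (R): throw ball2 h=1 -> lands@2:L; in-air after throw: [b2@2:L b1@5:R]
Beat 2 (L): throw ball2 h=1 -> lands@3:R; in-air after throw: [b2@3:R b1@5:R]
Beat 3 (R): throw ball2 h=4 -> lands@7:R; in-air after throw: [b1@5:R b2@7:R]
Beat 4 (L): throw ball3 h=6 -> lands@10:L; in-air after throw: [b1@5:R b2@7:R b3@10:L]
Beat 5 (R): throw ball1 h=7 -> lands@12:L; in-air after throw: [b2@7:R b3@10:L b1@12:L]
Beat 6 (L): throw ball4 h=5 -> lands@11:R; in-air after throw: [b2@7:R b3@10:L b4@11:R b1@12:L]
Beat 7 (R): throw ball2 h=1 -> lands@8:L; in-air after throw: [b2@8:L b3@10:L b4@11:R b1@12:L]
Beat 8 (L): throw ball2 h=1 -> lands@9:R; in-air after throw: [b2@9:R b3@10:L b4@11:R b1@12:L]
Beat 9 (R): throw ball2 h=4 -> lands@13:R; in-air after throw: [b3@10:L b4@11:R b1@12:L b2@13:R]
Beat 10 (L): throw ball3 h=6 -> lands@16:L; in-air after throw: [b4@11:R b1@12:L b2@13:R b3@16:L]
Beat 11 (R): throw ball4 h=7 -> lands@18:L; in-air after throw: [b1@12:L b2@13:R b3@16:L b4@18:L]
Beat 12 (L): throw ball1 h=5 -> lands@17:R; in-air after throw: [b2@13:R b3@16:L b1@17:R b4@18:L]
Beat 13 (R): throw ball2 h=1 -> lands@14:L; in-air after throw: [b2@14:L b3@16:L b1@17:R b4@18:L]
Beat 14 (L): throw ball2 h=1 -> lands@15:R; in-air after throw: [b2@15:R b3@16:L b1@17:R b4@18:L]
Beat 15 (R): throw ball2 h=4 -> lands@19:R; in-air after throw: [b3@16:L b1@17:R b4@18:L b2@19:R]
Beat 16 (L): throw ball3 h=6 -> lands@22:L; in-air after throw: [b1@17:R b4@18:L b2@19:R b3@22:L]
Ball 3: thrown@4 h=6 -> first land @10; rethrown@10 h=6 -> second land @16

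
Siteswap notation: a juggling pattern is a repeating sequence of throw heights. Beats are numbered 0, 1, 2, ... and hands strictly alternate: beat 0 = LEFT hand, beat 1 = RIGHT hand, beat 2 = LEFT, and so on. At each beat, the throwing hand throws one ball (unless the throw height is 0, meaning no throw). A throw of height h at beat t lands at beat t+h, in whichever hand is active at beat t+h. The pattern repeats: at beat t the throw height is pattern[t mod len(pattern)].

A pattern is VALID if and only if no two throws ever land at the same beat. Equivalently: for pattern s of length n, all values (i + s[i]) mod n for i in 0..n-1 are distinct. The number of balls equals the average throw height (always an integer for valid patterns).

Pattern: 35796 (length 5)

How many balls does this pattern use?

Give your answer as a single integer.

Answer: 6

Derivation:
Pattern = [3, 5, 7, 9, 6], length n = 5
  position 0: throw height = 3, running sum = 3
  position 1: throw height = 5, running sum = 8
  position 2: throw height = 7, running sum = 15
  position 3: throw height = 9, running sum = 24
  position 4: throw height = 6, running sum = 30
Total sum = 30; balls = sum / n = 30 / 5 = 6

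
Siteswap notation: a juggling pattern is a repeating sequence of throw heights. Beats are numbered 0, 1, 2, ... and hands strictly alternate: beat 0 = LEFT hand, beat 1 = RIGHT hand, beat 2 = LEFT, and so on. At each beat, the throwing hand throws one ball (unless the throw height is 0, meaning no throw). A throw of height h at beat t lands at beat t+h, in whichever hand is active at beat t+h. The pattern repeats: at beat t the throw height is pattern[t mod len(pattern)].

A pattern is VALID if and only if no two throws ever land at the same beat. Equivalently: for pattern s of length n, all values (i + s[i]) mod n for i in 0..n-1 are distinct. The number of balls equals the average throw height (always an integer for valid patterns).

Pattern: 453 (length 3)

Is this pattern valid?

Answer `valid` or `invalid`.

Answer: valid

Derivation:
i=0: (i + s[i]) mod n = (0 + 4) mod 3 = 1
i=1: (i + s[i]) mod n = (1 + 5) mod 3 = 0
i=2: (i + s[i]) mod n = (2 + 3) mod 3 = 2
Residues: [1, 0, 2], distinct: True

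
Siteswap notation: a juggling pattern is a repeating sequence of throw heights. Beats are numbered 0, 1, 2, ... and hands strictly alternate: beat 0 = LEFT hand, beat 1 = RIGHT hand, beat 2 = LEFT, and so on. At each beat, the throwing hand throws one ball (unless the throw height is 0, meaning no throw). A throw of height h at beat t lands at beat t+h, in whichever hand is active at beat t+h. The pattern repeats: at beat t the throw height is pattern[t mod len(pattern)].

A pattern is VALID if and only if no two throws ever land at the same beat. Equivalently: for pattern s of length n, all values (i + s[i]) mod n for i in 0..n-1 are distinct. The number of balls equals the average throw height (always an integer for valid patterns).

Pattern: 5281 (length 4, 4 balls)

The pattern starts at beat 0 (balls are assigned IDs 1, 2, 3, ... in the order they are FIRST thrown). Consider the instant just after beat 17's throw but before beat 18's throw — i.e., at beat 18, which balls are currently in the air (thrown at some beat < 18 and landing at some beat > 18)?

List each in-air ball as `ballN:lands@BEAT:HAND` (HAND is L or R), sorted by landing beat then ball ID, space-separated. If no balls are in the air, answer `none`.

Answer: ball2:lands@19:R ball1:lands@21:R ball4:lands@22:L

Derivation:
Beat 0 (L): throw ball1 h=5 -> lands@5:R; in-air after throw: [b1@5:R]
Beat 1 (R): throw ball2 h=2 -> lands@3:R; in-air after throw: [b2@3:R b1@5:R]
Beat 2 (L): throw ball3 h=8 -> lands@10:L; in-air after throw: [b2@3:R b1@5:R b3@10:L]
Beat 3 (R): throw ball2 h=1 -> lands@4:L; in-air after throw: [b2@4:L b1@5:R b3@10:L]
Beat 4 (L): throw ball2 h=5 -> lands@9:R; in-air after throw: [b1@5:R b2@9:R b3@10:L]
Beat 5 (R): throw ball1 h=2 -> lands@7:R; in-air after throw: [b1@7:R b2@9:R b3@10:L]
Beat 6 (L): throw ball4 h=8 -> lands@14:L; in-air after throw: [b1@7:R b2@9:R b3@10:L b4@14:L]
Beat 7 (R): throw ball1 h=1 -> lands@8:L; in-air after throw: [b1@8:L b2@9:R b3@10:L b4@14:L]
Beat 8 (L): throw ball1 h=5 -> lands@13:R; in-air after throw: [b2@9:R b3@10:L b1@13:R b4@14:L]
Beat 9 (R): throw ball2 h=2 -> lands@11:R; in-air after throw: [b3@10:L b2@11:R b1@13:R b4@14:L]
Beat 10 (L): throw ball3 h=8 -> lands@18:L; in-air after throw: [b2@11:R b1@13:R b4@14:L b3@18:L]
Beat 11 (R): throw ball2 h=1 -> lands@12:L; in-air after throw: [b2@12:L b1@13:R b4@14:L b3@18:L]
Beat 12 (L): throw ball2 h=5 -> lands@17:R; in-air after throw: [b1@13:R b4@14:L b2@17:R b3@18:L]
Beat 13 (R): throw ball1 h=2 -> lands@15:R; in-air after throw: [b4@14:L b1@15:R b2@17:R b3@18:L]
Beat 14 (L): throw ball4 h=8 -> lands@22:L; in-air after throw: [b1@15:R b2@17:R b3@18:L b4@22:L]
Beat 15 (R): throw ball1 h=1 -> lands@16:L; in-air after throw: [b1@16:L b2@17:R b3@18:L b4@22:L]
Beat 16 (L): throw ball1 h=5 -> lands@21:R; in-air after throw: [b2@17:R b3@18:L b1@21:R b4@22:L]
Beat 17 (R): throw ball2 h=2 -> lands@19:R; in-air after throw: [b3@18:L b2@19:R b1@21:R b4@22:L]
Beat 18 (L): throw ball3 h=8 -> lands@26:L; in-air after throw: [b2@19:R b1@21:R b4@22:L b3@26:L]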